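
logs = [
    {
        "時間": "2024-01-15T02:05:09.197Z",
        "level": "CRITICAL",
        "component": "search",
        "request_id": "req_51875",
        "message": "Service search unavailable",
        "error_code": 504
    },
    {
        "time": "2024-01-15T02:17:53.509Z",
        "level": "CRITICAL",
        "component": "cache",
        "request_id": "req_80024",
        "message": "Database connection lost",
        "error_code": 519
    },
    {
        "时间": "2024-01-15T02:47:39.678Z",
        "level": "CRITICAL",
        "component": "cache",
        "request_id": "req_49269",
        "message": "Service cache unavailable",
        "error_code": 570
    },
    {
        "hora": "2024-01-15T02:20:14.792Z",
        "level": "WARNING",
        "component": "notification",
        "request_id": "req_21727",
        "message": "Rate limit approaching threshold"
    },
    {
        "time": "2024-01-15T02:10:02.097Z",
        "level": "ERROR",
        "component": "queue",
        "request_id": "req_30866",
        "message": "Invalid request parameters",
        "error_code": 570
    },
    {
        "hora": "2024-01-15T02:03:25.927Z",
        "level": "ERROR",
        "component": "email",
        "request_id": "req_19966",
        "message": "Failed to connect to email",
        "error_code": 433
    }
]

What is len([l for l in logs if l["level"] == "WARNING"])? 1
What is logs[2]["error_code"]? 570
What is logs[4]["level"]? "ERROR"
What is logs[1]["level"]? "CRITICAL"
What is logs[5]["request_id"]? "req_19966"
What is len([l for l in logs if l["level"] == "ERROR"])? 2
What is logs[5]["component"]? "email"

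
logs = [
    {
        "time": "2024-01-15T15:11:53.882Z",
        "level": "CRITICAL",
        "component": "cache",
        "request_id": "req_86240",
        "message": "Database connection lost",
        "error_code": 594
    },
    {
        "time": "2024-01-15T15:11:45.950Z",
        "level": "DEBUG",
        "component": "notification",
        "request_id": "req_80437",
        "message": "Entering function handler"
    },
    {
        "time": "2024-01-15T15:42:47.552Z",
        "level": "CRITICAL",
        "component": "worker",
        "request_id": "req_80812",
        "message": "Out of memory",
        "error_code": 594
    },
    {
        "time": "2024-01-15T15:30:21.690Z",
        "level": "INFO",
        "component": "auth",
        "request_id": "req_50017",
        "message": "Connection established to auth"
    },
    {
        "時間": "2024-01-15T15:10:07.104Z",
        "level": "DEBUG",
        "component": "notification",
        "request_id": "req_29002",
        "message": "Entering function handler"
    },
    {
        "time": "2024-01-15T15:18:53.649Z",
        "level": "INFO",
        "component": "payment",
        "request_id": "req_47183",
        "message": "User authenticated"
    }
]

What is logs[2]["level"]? "CRITICAL"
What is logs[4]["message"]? "Entering function handler"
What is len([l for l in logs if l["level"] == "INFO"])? 2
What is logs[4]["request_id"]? "req_29002"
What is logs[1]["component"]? "notification"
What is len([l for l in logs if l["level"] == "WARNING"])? 0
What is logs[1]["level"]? "DEBUG"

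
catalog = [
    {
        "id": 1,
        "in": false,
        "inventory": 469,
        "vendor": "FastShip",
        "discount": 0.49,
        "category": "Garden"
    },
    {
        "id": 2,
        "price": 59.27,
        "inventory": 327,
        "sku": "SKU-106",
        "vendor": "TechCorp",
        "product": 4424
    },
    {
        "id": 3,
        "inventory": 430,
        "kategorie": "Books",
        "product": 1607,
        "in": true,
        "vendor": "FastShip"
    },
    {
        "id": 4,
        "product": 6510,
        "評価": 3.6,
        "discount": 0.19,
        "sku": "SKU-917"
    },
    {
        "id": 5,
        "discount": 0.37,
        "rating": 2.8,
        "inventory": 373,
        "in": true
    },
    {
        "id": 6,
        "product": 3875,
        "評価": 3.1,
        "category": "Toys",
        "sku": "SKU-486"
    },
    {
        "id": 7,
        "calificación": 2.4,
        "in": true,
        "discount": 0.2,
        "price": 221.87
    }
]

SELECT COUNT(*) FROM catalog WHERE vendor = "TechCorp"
1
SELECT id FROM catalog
[1, 2, 3, 4, 5, 6, 7]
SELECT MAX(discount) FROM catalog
0.49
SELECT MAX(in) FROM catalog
True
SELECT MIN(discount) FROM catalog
0.19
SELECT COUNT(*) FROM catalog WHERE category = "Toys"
1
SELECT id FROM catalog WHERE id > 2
[3, 4, 5, 6, 7]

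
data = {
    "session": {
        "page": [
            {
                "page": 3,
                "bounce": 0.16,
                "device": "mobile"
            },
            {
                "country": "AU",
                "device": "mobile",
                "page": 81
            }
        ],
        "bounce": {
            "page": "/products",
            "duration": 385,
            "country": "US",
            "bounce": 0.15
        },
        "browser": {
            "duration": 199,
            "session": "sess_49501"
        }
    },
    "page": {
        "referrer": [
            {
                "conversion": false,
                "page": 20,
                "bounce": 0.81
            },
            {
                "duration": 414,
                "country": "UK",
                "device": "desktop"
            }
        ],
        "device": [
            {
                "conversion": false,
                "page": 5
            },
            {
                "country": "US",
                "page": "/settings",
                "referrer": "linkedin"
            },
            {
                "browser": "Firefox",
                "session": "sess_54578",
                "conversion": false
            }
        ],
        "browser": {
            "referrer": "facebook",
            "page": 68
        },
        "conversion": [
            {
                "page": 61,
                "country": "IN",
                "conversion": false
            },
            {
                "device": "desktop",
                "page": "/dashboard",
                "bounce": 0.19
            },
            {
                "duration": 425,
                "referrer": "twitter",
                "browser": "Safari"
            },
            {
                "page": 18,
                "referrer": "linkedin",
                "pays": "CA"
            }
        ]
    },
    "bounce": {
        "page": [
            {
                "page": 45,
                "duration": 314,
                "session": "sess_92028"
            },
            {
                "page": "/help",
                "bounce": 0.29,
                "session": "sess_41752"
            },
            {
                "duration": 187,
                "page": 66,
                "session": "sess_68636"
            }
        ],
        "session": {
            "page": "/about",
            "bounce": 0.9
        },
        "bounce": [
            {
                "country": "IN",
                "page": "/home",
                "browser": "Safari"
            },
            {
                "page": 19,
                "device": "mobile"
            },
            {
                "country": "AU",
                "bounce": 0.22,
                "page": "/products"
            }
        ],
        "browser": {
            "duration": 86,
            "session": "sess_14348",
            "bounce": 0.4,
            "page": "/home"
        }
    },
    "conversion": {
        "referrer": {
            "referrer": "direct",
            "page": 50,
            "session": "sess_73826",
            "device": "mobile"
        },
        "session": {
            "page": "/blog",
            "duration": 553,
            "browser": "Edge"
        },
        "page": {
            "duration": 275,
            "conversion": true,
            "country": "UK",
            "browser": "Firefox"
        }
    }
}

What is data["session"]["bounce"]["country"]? "US"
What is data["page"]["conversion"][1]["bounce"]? 0.19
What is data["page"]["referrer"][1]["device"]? "desktop"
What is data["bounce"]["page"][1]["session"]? "sess_41752"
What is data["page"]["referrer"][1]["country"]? "UK"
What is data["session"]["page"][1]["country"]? "AU"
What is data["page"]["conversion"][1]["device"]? "desktop"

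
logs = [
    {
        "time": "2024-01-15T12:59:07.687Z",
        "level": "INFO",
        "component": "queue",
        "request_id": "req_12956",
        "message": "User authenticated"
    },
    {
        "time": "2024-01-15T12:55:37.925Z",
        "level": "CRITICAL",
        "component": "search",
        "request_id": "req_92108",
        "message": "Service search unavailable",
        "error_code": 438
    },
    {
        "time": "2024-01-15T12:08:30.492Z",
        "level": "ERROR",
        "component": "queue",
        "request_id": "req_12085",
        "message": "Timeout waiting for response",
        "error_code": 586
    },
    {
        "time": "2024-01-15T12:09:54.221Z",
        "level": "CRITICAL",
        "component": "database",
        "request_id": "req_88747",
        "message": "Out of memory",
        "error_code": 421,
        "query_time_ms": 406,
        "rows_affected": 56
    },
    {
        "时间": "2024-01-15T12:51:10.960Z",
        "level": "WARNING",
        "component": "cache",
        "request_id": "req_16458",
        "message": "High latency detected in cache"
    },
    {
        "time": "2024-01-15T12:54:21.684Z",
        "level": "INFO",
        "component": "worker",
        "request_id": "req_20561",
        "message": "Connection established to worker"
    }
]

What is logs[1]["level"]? "CRITICAL"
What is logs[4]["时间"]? "2024-01-15T12:51:10.960Z"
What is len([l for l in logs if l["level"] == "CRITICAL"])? 2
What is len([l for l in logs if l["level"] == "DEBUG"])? 0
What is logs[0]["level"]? "INFO"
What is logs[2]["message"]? "Timeout waiting for response"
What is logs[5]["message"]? "Connection established to worker"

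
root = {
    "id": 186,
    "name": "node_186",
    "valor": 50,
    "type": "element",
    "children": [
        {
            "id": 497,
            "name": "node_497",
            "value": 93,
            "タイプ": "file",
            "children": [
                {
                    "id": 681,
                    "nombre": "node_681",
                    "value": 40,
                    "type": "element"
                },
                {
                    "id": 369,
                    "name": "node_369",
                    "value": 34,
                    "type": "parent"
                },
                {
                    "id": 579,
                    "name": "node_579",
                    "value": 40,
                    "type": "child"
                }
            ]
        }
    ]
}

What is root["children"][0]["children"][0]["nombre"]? "node_681"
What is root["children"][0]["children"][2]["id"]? 579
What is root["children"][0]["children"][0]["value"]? 40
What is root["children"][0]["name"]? "node_497"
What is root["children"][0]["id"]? 497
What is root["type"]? "element"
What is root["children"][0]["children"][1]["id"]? 369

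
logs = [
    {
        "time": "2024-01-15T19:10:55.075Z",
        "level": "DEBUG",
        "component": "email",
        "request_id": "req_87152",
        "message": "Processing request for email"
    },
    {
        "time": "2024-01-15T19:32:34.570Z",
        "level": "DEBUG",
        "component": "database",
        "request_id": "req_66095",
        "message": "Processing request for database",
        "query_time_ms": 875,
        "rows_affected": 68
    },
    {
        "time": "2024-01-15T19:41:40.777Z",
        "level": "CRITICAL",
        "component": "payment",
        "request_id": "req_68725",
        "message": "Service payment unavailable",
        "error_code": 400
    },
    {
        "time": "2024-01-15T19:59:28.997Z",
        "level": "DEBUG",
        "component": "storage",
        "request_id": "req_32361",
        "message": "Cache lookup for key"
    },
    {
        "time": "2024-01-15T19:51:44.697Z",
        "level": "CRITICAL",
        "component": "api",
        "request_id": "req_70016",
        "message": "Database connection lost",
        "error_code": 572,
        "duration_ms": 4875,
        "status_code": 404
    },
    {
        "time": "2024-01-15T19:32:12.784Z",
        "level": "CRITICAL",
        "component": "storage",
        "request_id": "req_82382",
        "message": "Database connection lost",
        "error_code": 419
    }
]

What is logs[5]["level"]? "CRITICAL"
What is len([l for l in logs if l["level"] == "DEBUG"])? 3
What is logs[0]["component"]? "email"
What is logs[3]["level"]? "DEBUG"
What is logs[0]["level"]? "DEBUG"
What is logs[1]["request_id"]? "req_66095"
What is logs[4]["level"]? "CRITICAL"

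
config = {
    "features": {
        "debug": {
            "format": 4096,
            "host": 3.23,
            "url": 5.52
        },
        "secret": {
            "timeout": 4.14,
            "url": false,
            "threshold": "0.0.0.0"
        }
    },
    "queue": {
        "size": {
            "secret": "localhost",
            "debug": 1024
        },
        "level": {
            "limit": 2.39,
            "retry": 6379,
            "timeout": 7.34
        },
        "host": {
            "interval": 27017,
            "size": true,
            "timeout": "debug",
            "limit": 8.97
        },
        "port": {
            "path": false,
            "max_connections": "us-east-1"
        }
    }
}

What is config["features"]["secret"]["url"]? False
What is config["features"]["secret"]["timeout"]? 4.14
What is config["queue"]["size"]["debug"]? 1024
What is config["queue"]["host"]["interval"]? 27017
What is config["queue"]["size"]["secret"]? "localhost"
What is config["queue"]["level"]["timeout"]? 7.34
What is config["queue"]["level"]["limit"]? 2.39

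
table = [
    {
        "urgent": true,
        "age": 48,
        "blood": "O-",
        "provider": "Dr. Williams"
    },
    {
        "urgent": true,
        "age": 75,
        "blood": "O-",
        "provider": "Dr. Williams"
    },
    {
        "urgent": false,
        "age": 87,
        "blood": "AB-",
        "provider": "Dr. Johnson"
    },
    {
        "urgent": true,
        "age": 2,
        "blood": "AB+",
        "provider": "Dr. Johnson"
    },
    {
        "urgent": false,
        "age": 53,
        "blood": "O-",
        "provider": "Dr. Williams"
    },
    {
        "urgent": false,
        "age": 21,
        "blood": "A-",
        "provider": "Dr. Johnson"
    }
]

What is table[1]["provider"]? "Dr. Williams"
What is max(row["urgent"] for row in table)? True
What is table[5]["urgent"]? False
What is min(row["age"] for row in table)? 2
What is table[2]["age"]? 87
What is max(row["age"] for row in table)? 87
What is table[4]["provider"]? "Dr. Williams"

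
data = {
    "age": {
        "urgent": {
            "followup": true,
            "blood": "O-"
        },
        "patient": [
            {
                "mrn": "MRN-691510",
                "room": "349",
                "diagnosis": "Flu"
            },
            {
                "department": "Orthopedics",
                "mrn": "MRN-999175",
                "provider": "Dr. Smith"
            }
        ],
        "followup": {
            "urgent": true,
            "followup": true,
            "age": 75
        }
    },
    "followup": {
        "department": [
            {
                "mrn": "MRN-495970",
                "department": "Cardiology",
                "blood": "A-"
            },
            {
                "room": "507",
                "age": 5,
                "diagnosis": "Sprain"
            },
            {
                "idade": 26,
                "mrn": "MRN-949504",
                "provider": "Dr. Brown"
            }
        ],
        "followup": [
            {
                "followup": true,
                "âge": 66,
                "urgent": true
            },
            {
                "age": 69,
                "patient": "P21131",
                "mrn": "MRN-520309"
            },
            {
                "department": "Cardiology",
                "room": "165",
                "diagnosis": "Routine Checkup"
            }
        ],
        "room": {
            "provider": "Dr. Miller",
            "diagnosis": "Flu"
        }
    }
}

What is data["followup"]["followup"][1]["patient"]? "P21131"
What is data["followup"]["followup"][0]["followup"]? True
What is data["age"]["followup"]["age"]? 75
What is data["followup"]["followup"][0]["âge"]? 66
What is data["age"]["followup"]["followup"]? True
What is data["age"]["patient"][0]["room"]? "349"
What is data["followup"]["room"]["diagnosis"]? "Flu"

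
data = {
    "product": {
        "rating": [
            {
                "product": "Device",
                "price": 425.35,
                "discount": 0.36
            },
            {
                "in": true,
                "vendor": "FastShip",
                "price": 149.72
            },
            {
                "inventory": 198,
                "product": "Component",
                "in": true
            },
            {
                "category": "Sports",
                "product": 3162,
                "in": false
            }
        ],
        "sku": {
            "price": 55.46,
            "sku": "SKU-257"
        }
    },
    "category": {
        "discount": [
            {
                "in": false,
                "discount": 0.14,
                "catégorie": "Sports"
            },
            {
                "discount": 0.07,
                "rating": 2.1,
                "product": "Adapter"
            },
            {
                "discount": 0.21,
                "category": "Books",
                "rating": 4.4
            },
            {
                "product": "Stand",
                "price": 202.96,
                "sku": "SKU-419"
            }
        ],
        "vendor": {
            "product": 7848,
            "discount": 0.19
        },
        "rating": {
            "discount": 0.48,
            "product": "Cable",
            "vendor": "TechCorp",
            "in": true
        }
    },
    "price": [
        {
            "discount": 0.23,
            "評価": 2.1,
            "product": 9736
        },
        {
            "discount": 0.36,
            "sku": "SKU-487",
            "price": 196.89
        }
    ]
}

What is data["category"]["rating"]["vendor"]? "TechCorp"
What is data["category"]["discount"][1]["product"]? "Adapter"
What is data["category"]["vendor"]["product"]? 7848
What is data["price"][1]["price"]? 196.89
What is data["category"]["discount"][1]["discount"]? 0.07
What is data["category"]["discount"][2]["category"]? "Books"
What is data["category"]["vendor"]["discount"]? 0.19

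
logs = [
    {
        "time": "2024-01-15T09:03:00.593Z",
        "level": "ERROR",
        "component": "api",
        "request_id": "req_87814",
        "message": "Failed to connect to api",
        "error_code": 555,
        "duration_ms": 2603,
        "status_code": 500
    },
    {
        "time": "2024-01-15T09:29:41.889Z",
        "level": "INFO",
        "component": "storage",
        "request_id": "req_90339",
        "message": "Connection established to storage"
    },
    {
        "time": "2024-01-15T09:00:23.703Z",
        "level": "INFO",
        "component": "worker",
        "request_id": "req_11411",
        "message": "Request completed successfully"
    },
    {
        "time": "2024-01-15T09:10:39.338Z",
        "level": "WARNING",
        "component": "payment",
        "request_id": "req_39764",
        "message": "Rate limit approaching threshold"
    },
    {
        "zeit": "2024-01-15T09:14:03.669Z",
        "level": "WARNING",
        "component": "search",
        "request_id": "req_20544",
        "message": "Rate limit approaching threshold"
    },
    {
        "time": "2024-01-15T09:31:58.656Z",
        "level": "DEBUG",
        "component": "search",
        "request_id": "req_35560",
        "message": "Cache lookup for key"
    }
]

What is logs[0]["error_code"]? 555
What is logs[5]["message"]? "Cache lookup for key"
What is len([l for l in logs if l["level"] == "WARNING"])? 2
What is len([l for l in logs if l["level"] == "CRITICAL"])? 0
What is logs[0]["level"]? "ERROR"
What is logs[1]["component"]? "storage"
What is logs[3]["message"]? "Rate limit approaching threshold"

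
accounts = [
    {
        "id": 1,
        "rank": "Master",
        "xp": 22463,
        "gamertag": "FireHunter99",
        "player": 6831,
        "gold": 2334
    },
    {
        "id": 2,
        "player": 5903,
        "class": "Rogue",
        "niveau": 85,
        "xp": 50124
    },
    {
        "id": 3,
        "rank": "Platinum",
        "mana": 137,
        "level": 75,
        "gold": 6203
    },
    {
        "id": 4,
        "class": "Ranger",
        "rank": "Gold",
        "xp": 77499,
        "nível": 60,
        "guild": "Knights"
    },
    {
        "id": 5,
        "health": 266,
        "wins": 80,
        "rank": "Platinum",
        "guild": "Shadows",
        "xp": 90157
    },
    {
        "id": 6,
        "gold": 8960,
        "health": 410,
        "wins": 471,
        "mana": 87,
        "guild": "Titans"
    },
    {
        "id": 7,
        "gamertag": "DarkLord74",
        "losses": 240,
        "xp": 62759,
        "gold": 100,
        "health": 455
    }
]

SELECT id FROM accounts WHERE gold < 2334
[7]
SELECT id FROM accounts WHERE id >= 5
[5, 6, 7]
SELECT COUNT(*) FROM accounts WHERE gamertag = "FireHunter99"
1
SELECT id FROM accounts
[1, 2, 3, 4, 5, 6, 7]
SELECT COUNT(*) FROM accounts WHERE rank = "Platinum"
2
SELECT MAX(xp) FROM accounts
90157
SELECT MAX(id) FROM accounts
7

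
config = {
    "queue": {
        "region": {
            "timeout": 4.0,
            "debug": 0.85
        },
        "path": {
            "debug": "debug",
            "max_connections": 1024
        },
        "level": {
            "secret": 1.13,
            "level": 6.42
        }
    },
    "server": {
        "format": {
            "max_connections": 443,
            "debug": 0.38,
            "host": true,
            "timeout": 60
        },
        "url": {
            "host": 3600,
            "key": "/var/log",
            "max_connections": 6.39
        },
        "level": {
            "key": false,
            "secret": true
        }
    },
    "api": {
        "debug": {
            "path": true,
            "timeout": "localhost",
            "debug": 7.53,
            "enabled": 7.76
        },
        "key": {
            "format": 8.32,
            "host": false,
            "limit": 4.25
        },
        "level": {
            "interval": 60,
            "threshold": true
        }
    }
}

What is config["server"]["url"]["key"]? "/var/log"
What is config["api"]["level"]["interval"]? 60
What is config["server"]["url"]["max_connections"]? 6.39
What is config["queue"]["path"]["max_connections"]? 1024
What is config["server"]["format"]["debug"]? 0.38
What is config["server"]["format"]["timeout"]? 60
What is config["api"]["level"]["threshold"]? True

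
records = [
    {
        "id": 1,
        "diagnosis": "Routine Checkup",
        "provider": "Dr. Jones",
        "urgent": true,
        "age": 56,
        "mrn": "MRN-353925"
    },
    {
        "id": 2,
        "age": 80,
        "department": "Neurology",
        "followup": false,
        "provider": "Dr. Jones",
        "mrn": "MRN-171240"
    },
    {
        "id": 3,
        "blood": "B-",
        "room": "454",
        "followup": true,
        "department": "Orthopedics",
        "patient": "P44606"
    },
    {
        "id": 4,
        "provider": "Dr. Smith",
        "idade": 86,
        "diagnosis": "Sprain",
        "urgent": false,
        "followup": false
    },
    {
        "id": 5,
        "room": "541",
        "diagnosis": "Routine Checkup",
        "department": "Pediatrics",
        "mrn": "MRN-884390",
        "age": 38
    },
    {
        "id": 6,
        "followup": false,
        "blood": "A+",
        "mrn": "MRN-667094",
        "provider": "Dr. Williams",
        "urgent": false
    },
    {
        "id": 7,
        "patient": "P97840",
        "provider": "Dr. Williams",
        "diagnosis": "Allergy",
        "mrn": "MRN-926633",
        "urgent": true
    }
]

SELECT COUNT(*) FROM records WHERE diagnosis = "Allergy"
1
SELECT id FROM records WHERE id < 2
[1]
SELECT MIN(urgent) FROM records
False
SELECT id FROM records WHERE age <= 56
[1, 5]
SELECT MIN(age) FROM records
38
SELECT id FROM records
[1, 2, 3, 4, 5, 6, 7]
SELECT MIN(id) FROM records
1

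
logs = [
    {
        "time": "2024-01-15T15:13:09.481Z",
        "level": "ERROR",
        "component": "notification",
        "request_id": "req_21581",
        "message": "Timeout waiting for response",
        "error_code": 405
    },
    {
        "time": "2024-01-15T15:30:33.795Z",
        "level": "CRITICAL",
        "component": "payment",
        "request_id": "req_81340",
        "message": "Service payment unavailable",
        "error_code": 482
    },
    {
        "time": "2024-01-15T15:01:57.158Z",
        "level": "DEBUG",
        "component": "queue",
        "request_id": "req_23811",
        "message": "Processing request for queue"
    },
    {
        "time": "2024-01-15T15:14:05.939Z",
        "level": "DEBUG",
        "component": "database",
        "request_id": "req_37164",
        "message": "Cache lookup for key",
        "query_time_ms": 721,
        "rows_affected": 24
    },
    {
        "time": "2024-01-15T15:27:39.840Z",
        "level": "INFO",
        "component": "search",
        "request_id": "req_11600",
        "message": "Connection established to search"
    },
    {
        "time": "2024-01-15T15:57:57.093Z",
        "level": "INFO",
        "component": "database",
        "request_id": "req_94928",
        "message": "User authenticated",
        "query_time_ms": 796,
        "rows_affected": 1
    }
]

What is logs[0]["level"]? "ERROR"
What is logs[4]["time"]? "2024-01-15T15:27:39.840Z"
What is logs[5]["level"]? "INFO"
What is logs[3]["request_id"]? "req_37164"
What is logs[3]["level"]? "DEBUG"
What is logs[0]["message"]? "Timeout waiting for response"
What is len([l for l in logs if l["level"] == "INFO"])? 2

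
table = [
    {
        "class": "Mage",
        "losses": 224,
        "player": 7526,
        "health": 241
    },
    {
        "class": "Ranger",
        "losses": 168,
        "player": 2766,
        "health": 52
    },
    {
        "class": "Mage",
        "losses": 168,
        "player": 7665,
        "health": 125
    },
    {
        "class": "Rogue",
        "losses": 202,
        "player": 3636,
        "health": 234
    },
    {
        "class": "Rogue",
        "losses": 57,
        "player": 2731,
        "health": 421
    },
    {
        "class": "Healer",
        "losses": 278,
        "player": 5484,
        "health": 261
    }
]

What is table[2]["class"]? "Mage"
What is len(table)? 6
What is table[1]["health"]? 52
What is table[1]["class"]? "Ranger"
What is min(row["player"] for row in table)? 2731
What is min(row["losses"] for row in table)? 57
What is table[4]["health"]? 421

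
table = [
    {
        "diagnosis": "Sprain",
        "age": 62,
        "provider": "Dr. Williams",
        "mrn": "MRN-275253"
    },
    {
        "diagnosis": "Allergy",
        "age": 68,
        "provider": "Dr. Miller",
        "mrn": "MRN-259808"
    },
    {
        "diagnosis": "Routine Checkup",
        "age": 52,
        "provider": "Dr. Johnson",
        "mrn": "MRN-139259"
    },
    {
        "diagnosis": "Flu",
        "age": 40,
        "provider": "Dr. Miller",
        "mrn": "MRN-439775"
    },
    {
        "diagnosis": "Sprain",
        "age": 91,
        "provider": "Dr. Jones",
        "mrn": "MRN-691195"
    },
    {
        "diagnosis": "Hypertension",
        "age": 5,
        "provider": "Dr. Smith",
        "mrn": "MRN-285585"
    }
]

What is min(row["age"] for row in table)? 5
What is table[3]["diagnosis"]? "Flu"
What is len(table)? 6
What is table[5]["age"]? 5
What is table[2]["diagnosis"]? "Routine Checkup"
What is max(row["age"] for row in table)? 91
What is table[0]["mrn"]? "MRN-275253"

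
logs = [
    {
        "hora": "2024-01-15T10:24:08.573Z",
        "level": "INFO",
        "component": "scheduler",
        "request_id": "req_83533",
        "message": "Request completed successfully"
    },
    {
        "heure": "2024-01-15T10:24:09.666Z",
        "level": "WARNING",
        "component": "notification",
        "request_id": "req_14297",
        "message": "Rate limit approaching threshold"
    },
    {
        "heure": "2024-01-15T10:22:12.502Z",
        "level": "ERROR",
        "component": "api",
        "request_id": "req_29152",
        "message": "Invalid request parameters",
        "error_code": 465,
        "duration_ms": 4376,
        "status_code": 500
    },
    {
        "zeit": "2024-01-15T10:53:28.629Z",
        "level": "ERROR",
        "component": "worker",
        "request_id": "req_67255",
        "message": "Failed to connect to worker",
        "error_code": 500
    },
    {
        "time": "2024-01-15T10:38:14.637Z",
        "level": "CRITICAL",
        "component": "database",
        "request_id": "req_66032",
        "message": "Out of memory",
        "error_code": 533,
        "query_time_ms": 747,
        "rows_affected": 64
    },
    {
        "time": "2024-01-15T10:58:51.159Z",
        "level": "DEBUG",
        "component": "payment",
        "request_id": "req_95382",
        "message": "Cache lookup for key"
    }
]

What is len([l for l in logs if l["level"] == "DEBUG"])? 1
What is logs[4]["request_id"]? "req_66032"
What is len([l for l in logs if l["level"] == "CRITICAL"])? 1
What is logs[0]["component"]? "scheduler"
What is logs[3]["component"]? "worker"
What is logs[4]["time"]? "2024-01-15T10:38:14.637Z"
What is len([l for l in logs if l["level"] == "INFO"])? 1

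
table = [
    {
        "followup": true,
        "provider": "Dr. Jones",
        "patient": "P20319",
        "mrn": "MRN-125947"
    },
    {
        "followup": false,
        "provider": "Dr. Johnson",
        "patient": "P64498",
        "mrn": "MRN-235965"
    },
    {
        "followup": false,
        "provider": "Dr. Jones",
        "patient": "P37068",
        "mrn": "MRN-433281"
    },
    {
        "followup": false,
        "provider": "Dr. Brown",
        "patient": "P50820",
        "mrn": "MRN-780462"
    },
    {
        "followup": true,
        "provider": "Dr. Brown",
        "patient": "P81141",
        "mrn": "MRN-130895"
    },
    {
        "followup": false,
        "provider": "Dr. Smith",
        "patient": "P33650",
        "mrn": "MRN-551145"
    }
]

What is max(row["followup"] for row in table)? True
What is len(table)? 6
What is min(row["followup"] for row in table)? False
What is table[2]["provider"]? "Dr. Jones"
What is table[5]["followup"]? False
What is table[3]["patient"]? "P50820"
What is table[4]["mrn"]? "MRN-130895"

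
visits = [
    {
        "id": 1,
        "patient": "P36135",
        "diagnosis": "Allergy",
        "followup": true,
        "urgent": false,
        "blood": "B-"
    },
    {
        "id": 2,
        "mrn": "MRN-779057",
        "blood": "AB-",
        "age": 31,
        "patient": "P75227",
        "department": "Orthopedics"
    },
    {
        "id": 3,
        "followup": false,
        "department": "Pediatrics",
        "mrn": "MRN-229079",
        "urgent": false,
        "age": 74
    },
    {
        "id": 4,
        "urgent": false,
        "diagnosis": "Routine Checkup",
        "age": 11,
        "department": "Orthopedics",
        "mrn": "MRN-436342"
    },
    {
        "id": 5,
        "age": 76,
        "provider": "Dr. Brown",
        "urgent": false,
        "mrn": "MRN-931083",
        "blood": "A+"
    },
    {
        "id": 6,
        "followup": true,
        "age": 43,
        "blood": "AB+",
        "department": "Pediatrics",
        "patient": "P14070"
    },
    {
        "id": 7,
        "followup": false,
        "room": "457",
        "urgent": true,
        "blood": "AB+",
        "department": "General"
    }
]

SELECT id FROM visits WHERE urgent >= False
[1, 3, 4, 5, 7]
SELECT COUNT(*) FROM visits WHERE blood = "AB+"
2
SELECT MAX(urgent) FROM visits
True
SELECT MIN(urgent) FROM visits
False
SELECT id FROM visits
[1, 2, 3, 4, 5, 6, 7]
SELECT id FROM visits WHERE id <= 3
[1, 2, 3]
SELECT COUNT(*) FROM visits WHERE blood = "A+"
1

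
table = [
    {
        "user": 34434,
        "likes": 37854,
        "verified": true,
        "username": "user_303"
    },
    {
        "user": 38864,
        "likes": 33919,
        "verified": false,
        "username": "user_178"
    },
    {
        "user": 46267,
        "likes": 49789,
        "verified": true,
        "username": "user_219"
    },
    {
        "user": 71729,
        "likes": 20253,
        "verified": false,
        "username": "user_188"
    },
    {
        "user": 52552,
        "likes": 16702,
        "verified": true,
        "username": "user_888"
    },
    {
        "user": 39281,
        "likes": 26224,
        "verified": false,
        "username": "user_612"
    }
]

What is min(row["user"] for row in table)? 34434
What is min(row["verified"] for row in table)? False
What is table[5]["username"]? "user_612"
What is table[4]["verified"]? True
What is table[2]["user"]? 46267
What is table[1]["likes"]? 33919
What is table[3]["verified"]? False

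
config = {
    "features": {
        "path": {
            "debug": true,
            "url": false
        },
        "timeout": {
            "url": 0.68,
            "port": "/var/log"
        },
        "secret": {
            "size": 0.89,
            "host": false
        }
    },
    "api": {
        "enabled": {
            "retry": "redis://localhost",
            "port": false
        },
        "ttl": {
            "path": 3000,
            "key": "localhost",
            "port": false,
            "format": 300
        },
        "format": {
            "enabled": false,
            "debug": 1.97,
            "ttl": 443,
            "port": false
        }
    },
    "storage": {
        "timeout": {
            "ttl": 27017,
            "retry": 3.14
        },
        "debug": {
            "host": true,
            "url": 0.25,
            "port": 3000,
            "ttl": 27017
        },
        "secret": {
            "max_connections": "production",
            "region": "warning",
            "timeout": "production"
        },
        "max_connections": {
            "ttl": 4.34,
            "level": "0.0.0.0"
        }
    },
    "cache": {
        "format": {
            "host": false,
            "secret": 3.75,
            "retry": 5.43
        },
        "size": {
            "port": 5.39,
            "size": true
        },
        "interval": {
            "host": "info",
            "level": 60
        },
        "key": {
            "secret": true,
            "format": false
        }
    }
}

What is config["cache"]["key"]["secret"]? True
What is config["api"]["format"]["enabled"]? False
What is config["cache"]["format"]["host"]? False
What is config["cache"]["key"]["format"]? False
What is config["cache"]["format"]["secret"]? 3.75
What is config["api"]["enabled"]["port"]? False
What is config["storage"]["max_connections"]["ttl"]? 4.34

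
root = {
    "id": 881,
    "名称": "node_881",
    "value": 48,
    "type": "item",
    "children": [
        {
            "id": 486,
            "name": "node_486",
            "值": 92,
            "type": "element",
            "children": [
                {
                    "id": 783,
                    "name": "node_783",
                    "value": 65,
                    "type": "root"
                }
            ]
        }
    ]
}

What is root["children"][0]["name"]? "node_486"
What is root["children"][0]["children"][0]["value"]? 65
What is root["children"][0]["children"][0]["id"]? 783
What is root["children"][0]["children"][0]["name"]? "node_783"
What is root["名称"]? "node_881"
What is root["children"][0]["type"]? "element"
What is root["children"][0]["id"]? 486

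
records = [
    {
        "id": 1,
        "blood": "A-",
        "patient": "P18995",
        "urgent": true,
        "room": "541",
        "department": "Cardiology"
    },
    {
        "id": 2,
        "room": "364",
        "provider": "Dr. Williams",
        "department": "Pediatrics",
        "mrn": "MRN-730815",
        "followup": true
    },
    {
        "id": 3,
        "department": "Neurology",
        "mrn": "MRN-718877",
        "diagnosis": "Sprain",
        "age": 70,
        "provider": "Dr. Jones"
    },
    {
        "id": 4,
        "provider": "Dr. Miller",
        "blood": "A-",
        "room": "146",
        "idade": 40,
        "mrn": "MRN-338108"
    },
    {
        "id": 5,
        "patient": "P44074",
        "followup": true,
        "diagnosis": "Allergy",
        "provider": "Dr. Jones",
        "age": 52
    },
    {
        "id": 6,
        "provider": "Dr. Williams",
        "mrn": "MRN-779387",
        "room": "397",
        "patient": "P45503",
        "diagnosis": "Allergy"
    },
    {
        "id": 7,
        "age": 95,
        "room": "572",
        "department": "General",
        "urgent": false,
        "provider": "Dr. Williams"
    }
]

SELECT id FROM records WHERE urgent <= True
[1, 7]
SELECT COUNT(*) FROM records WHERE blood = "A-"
2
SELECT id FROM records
[1, 2, 3, 4, 5, 6, 7]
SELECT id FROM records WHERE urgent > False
[1]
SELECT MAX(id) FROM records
7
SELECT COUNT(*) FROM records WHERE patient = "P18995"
1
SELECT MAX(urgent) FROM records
True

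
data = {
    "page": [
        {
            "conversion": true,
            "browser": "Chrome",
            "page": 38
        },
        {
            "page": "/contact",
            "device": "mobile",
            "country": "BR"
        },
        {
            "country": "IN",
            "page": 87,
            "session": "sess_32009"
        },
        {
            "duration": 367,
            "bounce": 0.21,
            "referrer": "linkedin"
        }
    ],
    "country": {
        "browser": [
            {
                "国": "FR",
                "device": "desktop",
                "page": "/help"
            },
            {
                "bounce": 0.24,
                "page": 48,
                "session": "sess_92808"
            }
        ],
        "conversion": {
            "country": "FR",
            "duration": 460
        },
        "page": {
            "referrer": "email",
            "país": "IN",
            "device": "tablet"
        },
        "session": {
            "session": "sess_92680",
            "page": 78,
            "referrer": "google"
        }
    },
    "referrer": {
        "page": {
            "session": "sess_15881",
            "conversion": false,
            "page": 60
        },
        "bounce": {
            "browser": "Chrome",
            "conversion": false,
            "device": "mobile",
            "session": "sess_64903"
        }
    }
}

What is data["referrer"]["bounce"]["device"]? "mobile"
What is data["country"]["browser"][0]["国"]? "FR"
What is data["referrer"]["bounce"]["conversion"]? False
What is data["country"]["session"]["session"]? "sess_92680"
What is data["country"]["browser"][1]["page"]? 48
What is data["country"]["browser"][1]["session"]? "sess_92808"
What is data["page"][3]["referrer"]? "linkedin"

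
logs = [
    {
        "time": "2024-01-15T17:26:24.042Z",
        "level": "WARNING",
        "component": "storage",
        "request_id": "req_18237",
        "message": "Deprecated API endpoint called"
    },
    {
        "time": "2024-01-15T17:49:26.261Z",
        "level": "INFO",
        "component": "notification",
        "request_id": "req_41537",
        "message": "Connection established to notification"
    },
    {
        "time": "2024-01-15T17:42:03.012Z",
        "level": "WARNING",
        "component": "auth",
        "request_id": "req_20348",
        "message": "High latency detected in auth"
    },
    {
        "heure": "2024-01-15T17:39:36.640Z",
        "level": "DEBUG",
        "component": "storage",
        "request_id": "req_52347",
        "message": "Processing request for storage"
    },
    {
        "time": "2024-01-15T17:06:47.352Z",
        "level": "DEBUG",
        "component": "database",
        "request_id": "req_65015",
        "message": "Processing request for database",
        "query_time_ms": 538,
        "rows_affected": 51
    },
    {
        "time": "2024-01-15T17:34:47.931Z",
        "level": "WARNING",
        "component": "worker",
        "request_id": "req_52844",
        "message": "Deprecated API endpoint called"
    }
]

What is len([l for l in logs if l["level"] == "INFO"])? 1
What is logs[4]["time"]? "2024-01-15T17:06:47.352Z"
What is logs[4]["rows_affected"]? 51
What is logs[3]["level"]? "DEBUG"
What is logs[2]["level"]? "WARNING"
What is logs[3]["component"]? "storage"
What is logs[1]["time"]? "2024-01-15T17:49:26.261Z"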